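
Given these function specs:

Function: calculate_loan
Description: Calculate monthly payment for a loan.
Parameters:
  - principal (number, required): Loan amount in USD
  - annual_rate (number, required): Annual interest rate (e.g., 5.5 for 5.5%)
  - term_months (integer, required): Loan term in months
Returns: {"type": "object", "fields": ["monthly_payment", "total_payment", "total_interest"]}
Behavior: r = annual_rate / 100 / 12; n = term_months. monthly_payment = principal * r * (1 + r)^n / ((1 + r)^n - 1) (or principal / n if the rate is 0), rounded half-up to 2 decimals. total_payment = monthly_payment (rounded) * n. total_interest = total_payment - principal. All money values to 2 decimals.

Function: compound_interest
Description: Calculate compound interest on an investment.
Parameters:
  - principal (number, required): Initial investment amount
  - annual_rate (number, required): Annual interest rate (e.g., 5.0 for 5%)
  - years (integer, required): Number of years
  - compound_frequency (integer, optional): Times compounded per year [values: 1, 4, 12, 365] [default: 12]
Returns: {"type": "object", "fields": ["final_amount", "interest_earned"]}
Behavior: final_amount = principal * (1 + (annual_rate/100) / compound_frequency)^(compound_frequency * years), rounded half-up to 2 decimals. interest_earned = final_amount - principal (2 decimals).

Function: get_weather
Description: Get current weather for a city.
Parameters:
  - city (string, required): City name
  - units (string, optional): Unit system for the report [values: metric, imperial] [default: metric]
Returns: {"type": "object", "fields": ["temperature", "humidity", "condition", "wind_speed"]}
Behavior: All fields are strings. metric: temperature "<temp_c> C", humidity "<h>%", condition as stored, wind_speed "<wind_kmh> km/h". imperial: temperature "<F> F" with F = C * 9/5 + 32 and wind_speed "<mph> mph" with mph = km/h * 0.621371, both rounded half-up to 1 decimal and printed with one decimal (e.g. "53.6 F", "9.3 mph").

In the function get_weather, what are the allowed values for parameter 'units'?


The get_weather spec declares:
  - units (string, optional): Unit system for the report [values: metric, imperial] [default: metric]
Allowed values:
metric, imperial


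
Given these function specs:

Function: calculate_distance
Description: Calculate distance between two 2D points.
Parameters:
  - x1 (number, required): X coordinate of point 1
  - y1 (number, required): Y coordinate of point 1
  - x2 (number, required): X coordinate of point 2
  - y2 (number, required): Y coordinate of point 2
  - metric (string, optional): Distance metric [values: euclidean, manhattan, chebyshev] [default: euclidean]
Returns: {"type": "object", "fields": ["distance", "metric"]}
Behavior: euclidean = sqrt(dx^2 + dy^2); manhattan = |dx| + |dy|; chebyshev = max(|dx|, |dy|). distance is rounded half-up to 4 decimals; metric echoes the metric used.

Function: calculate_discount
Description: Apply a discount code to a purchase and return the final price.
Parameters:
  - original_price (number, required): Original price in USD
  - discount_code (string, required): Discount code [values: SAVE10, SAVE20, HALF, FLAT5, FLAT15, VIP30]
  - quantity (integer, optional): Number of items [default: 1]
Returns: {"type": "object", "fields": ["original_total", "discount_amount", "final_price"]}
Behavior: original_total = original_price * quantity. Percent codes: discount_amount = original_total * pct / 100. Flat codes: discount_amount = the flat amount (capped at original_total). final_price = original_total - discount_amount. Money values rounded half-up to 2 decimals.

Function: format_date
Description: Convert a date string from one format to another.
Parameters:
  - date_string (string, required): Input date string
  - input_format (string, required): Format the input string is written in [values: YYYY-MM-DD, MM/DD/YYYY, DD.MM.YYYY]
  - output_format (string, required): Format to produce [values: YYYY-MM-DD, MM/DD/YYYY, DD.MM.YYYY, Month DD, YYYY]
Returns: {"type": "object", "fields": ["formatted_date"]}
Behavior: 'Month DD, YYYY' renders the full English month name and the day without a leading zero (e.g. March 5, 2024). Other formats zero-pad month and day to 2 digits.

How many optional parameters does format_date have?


Parameters of format_date: date_string (required), input_format (required), output_format (required)
Optional count:
0


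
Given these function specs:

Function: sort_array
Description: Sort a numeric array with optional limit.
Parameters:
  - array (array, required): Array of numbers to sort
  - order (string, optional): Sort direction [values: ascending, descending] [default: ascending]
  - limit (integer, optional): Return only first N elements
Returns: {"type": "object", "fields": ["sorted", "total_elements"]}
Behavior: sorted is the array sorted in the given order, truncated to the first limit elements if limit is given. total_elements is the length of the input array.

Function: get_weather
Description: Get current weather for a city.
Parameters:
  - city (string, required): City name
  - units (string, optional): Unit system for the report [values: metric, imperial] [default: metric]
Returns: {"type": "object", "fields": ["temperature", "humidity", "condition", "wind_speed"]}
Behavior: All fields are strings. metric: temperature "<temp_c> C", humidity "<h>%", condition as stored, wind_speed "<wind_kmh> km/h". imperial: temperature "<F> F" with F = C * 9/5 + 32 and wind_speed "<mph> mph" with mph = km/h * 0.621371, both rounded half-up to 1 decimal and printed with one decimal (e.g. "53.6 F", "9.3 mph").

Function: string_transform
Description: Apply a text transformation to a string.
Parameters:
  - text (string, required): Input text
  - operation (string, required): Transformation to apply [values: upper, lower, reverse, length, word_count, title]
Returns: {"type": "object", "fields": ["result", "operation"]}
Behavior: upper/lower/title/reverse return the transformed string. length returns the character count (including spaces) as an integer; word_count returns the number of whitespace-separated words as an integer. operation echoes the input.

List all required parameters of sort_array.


Parameters of sort_array and their required/optional flag:
  array: required
  order: optional
  limit: optional
array


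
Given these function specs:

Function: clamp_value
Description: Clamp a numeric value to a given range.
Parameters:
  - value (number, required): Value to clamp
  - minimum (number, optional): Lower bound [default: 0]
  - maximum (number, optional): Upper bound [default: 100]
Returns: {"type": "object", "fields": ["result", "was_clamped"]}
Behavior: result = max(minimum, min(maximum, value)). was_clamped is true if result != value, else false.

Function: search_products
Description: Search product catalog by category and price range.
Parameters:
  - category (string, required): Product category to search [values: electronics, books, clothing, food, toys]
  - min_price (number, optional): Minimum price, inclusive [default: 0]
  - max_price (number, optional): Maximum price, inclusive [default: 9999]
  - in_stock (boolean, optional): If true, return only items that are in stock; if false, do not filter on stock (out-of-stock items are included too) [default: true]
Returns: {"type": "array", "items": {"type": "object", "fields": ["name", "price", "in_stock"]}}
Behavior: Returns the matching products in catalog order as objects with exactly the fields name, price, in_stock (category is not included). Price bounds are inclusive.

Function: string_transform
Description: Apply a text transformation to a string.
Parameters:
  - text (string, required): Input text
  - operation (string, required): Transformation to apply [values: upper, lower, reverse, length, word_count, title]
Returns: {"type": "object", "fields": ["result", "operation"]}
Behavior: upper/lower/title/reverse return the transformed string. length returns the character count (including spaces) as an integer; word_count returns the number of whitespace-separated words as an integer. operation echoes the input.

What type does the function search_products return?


The search_products spec declares Returns: {"type": "array", "items": {"type": "object", "fields": ["name", "price", "in_stock"]}}
Type:
array


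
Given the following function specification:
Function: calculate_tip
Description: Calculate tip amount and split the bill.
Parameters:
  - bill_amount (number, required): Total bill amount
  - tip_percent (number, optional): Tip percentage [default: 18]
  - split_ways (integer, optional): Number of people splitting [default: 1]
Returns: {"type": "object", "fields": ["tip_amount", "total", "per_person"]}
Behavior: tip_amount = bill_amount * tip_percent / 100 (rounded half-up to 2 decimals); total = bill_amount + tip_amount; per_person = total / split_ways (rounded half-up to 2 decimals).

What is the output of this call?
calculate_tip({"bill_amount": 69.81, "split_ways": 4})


Defaults applied: tip_percent=18
tip_amount = 69.81 * 18/100 = 12.5658 -> 12.57
total = 69.81 + 12.57 = 82.38
per_person = 82.38 / 4 = 20.595 -> 20.60
Output:
{"tip_amount": 12.57, "total": 82.38, "per_person": 20.6}


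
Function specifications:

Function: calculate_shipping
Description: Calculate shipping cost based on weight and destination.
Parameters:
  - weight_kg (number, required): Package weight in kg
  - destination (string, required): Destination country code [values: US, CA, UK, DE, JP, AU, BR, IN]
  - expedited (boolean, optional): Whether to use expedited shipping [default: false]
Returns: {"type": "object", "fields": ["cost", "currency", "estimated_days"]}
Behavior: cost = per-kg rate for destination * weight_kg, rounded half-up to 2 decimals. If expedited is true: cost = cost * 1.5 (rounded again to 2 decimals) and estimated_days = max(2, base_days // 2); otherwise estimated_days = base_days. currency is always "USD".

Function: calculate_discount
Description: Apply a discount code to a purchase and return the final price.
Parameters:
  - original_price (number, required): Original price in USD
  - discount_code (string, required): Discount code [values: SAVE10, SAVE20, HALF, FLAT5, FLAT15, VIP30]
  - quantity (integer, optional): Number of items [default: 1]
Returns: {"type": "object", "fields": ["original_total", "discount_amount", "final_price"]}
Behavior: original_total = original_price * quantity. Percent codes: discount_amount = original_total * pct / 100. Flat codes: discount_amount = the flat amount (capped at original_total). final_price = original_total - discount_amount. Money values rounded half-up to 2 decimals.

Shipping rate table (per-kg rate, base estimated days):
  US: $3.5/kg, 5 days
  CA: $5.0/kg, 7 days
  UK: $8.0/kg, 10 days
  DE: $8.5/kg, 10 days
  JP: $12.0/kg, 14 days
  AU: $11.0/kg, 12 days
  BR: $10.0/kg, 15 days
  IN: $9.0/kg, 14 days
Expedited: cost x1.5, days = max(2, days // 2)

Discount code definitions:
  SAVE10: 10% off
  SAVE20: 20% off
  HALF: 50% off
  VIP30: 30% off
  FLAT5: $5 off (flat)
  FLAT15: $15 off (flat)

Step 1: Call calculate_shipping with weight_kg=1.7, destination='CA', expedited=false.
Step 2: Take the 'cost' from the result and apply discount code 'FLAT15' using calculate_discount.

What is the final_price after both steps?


Step 1: calculate_shipping(weight_kg=1.7, destination=CA, expedited=false)
  Rate for CA: $5.0/kg, base 7 days
  cost = 5.0 * 1.7 = 8.5 -> 8.50
  expedited not set/false: estimated_days = 7
  -> cost = 8.50 USD
Step 2: calculate_discount(original_price=8.5, discount_code=FLAT15, quantity=1)
  original_total = 8.5 * 1 = 8.50
  FLAT15 = $15 flat: discount_amount = min(15.00, 8.50) = 8.50
  final_price = 8.50 - 8.50 = 0.00
  -> final_price = 0.00
$0.00


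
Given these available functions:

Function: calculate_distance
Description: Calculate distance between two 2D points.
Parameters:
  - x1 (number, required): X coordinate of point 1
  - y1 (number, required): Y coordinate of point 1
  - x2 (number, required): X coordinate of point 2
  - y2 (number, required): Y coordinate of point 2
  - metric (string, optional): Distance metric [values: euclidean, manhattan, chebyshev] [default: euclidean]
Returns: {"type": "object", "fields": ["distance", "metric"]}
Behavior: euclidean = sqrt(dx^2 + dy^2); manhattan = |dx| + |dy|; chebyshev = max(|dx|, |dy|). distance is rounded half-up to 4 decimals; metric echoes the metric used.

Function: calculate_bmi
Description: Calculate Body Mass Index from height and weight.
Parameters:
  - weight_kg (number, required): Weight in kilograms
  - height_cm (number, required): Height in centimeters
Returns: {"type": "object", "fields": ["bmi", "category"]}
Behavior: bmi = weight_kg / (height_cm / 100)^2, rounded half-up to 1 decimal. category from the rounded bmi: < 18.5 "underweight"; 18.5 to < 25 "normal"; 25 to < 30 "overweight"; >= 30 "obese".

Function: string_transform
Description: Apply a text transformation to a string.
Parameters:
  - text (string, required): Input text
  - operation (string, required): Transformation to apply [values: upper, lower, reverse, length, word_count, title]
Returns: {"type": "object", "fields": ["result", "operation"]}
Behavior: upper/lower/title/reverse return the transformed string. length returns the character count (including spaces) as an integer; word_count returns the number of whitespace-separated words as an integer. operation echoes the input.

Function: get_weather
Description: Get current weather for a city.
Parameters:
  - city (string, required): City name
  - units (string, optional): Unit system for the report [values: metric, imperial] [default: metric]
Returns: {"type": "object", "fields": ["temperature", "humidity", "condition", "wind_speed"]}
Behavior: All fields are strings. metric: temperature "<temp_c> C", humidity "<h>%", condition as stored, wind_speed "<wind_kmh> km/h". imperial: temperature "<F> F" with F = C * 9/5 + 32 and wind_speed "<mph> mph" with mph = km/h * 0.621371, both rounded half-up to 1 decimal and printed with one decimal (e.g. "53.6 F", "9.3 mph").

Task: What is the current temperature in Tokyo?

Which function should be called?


The task needs a function whose description is: Get current weather for a city.
get_weather


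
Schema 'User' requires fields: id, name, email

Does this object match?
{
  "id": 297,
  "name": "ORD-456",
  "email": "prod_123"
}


Checking required fields... All present.
Valid - all required fields present


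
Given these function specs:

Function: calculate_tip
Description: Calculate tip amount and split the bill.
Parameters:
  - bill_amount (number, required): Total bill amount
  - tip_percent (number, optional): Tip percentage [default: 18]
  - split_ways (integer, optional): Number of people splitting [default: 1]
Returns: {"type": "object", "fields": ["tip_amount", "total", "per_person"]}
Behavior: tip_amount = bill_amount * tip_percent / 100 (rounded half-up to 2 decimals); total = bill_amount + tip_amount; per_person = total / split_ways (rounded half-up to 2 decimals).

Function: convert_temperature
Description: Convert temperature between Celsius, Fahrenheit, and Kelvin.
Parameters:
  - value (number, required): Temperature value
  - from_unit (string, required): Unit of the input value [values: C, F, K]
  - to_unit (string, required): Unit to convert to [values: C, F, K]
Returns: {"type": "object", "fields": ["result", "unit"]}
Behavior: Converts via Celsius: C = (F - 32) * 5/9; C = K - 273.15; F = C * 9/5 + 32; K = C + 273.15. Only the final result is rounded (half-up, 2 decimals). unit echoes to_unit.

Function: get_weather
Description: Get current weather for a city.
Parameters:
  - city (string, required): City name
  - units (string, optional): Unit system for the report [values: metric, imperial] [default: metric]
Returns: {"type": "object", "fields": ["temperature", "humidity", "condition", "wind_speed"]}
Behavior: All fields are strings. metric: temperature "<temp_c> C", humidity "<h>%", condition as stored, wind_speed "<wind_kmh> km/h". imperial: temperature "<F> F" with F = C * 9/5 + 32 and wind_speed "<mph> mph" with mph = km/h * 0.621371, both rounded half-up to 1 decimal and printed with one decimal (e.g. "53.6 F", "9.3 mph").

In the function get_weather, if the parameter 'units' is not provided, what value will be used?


The get_weather spec declares:
  - units (string, optional): Unit system for the report [values: metric, imperial] [default: metric]
Default:
metric


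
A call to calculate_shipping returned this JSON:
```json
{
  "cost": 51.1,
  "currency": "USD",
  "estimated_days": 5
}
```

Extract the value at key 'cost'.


51.1


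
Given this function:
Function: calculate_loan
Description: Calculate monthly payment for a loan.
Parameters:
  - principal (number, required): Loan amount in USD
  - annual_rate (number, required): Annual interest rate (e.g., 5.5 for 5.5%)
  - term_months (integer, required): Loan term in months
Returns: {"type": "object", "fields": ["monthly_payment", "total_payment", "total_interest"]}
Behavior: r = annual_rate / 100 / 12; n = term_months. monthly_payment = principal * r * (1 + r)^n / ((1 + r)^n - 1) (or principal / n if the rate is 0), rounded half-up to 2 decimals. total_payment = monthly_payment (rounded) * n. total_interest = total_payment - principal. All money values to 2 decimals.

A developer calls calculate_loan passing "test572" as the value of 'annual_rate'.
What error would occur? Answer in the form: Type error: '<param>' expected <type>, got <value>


Spec: 'annual_rate' is declared as number; "test572" is a string.
Type error: 'annual_rate' expected number, got "test572"


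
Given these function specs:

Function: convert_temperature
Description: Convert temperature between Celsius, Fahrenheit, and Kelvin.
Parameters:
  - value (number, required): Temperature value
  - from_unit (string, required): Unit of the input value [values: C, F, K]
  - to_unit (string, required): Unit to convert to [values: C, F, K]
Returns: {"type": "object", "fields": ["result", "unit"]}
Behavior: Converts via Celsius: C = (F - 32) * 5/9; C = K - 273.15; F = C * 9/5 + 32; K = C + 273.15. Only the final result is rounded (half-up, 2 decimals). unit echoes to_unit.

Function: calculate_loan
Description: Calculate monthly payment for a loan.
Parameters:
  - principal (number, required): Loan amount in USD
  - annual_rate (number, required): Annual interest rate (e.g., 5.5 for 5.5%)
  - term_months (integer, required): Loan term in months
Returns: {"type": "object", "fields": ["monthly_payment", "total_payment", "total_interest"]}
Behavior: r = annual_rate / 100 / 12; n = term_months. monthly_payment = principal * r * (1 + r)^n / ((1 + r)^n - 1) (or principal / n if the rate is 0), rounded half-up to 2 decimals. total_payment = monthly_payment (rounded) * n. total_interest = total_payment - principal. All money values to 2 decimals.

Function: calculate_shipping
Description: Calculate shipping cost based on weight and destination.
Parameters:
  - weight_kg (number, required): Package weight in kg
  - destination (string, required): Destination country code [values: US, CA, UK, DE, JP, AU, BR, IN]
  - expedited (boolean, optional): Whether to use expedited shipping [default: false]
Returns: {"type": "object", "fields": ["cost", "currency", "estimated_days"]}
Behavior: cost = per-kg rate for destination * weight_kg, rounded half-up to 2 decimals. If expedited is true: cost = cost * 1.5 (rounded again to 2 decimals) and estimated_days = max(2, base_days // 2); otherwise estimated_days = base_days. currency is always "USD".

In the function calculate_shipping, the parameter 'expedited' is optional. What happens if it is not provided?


The calculate_shipping spec declares:
  - expedited (boolean, optional): Whether to use expedited shipping [default: false]
It defaults to false


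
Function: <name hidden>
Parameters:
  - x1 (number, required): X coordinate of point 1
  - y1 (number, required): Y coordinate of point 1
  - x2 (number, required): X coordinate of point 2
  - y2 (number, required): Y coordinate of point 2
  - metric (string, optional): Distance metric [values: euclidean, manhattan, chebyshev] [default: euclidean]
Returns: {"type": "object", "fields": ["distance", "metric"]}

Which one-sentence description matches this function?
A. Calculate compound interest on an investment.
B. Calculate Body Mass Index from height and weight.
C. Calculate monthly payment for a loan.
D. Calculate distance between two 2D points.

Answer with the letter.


Parameters x1, y1, x2, y2, metric and return ["distance", "metric"] fit: Calculate distance between two 2D points.
D


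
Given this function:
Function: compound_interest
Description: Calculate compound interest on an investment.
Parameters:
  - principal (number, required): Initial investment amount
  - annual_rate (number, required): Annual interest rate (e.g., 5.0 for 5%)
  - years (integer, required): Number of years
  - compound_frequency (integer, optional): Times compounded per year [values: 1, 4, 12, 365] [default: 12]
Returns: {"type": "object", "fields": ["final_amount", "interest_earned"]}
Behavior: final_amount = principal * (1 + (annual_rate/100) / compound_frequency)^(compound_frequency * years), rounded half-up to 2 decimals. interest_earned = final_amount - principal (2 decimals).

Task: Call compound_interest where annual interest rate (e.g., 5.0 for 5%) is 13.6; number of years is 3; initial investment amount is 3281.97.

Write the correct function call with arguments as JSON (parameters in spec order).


Mapping each described value to its parameter name:
  'Annual interest rate (e.g., 5.0 for 5%)' -> annual_rate = 13.6
  'Number of years' -> years = 3
  'Initial investment amount' -> principal = 3281.97
compound_interest({"principal": 3281.97, "annual_rate": 13.6, "years": 3})


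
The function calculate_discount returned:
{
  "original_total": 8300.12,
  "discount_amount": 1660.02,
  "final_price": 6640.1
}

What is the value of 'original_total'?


8300.12


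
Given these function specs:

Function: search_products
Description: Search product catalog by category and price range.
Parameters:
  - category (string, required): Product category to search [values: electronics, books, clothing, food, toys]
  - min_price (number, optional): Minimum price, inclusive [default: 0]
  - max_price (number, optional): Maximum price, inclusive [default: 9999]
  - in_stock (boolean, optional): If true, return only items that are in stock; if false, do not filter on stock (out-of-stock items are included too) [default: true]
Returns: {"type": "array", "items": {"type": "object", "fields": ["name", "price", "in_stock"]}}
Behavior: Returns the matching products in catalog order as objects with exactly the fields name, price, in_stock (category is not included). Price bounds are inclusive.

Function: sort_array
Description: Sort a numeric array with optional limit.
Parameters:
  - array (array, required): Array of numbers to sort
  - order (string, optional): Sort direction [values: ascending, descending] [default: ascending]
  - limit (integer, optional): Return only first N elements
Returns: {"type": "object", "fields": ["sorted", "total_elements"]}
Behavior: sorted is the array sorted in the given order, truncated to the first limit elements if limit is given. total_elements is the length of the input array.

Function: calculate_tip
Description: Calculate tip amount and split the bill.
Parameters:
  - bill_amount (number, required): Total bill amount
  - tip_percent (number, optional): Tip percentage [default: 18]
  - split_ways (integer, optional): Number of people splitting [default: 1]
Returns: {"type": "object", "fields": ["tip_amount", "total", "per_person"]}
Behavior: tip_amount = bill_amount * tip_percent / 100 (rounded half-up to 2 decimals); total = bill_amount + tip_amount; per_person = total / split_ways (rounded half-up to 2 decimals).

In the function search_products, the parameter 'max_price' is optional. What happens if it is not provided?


The search_products spec declares:
  - max_price (number, optional): Maximum price, inclusive [default: 9999]
It defaults to 9999


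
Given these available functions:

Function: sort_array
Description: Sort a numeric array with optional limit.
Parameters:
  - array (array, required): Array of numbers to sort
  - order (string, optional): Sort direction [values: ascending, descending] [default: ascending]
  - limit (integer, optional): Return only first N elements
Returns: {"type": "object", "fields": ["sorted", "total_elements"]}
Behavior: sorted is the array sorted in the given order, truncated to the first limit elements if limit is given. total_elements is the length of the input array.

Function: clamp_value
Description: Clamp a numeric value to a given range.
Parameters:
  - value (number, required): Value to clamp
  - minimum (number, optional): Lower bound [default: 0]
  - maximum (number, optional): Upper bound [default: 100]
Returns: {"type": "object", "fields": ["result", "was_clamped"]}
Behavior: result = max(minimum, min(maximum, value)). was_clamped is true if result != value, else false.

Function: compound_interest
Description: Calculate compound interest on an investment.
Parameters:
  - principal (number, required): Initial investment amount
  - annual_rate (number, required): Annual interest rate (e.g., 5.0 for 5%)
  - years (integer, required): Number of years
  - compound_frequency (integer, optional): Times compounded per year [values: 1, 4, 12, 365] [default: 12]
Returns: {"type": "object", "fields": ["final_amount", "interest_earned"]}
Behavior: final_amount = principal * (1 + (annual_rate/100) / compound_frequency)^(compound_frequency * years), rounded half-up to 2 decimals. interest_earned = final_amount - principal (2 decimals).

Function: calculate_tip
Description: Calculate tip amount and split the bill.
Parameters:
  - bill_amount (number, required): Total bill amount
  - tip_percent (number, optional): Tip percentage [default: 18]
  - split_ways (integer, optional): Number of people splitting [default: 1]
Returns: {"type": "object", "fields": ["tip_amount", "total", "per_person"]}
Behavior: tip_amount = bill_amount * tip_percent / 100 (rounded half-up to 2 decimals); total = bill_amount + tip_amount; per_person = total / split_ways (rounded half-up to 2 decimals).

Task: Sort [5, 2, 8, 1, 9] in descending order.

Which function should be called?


The task needs a function whose description is: Sort a numeric array with optional limit.
sort_array


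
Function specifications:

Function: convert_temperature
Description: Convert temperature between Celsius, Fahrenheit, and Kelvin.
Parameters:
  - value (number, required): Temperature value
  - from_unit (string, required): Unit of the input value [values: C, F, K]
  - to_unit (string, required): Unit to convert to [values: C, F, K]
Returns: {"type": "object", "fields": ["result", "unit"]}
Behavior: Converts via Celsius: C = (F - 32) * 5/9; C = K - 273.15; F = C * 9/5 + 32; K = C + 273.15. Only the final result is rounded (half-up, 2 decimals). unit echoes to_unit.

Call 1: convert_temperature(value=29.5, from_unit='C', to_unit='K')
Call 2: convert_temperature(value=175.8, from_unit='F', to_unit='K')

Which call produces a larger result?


Call 1:
  Input already in C: 29.5
  To K: 29.5 + 273.15 = 302.65
  Round to 2 decimals: 302.65
  -> 302.65 K
Call 2:
  To C: (175.8 - 32) * 5/9 = 79.888889
  To K: 79.888889 + 273.15 = 353.038889
  Round to 2 decimals: 353.04
  -> 353.04 K
Call 2 (353.04 K)


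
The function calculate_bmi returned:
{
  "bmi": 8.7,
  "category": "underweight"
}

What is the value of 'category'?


underweight


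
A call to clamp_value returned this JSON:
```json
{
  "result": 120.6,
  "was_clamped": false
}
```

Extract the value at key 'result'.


120.6


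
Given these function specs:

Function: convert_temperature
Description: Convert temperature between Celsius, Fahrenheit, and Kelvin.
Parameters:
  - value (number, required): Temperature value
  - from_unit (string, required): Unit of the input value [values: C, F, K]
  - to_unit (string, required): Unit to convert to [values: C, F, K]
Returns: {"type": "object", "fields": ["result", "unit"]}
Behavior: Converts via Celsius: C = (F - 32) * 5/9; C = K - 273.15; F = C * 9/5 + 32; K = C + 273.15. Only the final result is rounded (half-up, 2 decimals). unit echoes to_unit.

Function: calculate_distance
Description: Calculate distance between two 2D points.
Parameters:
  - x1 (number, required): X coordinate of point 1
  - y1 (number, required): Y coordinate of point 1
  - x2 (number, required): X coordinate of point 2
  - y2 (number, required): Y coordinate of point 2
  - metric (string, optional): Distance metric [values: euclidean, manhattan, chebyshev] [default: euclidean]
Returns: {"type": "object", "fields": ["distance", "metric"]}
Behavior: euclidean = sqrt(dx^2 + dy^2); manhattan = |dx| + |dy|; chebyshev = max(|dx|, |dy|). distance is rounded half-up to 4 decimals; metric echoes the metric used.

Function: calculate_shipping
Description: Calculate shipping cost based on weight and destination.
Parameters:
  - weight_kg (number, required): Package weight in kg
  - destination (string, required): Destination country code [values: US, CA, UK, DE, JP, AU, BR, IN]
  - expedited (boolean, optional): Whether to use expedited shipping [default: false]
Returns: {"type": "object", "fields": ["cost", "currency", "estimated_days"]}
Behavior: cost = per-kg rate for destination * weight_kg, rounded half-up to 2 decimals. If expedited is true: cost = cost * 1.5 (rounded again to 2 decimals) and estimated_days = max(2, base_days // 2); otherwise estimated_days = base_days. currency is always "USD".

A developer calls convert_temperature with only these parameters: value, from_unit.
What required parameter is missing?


Required parameters: value, from_unit, to_unit
Provided: value, from_unit
Missing: to_unit
to_unit


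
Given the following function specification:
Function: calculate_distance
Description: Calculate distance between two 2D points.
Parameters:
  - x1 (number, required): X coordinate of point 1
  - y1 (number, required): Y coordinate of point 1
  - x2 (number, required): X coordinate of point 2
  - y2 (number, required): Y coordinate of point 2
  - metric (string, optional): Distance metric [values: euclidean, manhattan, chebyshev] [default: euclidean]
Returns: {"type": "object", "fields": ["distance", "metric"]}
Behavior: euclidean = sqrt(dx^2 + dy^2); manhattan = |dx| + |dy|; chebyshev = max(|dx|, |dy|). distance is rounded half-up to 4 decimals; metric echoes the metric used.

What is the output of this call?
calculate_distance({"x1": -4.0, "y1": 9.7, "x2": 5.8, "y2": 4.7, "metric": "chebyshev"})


|dx| = |5.8 - -4| = 9.8; |dy| = |4.7 - 9.7| = 5
chebyshev: max(9.8, 5) = 9.8
Round to 4 decimals: 9.8
Output:
{"distance": 9.8, "metric": "chebyshev"}


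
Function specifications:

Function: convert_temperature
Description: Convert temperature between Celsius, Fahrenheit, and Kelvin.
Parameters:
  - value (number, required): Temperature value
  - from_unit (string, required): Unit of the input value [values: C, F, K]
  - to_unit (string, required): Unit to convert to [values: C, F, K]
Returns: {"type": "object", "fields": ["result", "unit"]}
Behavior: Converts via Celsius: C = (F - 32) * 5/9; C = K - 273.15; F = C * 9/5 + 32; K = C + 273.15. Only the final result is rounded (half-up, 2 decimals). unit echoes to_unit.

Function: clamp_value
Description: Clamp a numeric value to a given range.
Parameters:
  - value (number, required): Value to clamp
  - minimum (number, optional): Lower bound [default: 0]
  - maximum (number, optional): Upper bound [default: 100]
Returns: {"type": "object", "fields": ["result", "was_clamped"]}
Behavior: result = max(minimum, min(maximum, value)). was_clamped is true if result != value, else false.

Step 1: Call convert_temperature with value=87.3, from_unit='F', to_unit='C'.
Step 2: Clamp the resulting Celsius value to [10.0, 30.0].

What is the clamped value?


Step 1: convert_temperature(value=87.3, from_unit=F, to_unit=C)
  To C: (87.3 - 32) * 5/9 = 30.722222
  Target is C: 30.722222
  Round to 2 decimals: 30.72
  -> result = 30.72 C
Step 2: clamp_value(value=30.72, minimum=10.0, maximum=30.0)
  result = max(10.0, min(30.0, 30.72)) = max(10.0, 30.0) = 30.0
  was_clamped = (30.0 != 30.72) = true
  -> result = 30.0
30.0


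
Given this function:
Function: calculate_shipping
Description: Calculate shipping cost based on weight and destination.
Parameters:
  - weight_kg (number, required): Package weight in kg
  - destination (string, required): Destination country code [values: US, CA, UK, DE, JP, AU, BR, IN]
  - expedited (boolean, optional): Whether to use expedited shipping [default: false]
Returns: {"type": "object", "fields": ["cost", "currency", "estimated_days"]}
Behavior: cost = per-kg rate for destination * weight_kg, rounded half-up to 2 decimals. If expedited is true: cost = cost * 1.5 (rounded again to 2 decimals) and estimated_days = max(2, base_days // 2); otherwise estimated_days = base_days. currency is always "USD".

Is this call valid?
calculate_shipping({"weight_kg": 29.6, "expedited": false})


Checking required parameters...
Missing required parameter: destination
Invalid - missing required parameter 'destination'


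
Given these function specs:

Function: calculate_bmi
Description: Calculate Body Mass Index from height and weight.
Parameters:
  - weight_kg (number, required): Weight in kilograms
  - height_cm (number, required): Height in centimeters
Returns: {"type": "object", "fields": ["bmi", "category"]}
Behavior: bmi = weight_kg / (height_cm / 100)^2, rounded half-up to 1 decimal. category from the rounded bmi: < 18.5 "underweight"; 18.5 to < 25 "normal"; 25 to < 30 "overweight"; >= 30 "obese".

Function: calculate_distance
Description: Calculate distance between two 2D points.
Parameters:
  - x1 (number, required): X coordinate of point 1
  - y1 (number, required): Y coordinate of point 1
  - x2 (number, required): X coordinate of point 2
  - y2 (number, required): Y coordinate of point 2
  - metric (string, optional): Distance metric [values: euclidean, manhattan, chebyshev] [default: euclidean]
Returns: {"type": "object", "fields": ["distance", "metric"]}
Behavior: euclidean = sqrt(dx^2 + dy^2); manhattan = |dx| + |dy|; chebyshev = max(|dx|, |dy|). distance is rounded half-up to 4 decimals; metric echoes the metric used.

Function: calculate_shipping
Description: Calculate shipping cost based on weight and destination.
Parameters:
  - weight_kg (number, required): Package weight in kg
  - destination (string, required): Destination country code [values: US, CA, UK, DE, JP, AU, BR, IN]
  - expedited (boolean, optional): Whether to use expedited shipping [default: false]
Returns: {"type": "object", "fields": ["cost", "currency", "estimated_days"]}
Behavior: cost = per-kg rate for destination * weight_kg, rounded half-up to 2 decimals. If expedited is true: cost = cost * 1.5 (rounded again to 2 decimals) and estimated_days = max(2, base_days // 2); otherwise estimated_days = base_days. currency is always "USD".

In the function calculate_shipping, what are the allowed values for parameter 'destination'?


The calculate_shipping spec declares:
  - destination (string, required): Destination country code [values: US, CA, UK, DE, JP, AU, BR, IN]
Allowed values:
US, CA, UK, DE, JP, AU, BR, IN


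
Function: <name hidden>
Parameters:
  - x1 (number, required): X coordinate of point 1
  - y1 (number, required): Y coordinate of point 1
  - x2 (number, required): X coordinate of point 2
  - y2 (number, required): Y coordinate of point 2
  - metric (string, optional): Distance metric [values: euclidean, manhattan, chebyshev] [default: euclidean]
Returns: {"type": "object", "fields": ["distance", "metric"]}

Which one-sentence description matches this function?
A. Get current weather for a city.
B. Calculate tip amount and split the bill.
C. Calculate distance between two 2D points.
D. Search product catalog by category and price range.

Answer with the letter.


Parameters x1, y1, x2, y2, metric and return ["distance", "metric"] fit: Calculate distance between two 2D points.
C


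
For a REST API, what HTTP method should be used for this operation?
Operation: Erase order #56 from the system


GET = read, POST = create, PUT = update/replace, DELETE = remove
This operation is a removal.
DELETE


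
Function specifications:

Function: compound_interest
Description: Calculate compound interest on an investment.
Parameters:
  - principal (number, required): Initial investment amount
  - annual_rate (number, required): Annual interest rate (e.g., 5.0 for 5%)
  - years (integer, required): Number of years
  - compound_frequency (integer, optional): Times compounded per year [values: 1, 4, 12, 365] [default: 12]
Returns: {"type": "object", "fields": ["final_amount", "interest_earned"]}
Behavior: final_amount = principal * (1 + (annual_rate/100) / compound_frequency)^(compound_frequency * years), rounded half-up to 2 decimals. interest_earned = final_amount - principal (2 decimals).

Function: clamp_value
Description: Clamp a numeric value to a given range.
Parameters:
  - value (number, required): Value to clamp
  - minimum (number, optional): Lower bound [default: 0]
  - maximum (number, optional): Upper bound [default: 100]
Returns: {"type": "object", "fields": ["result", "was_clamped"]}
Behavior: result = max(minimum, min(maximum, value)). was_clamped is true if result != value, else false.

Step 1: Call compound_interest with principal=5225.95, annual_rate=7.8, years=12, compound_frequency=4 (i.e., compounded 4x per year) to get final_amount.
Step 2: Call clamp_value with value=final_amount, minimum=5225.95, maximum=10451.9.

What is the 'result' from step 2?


Step 1: compound_interest
  rate per period = 7.8/100/4 = 0.0195 (keep full precision); periods = 4 * 12 = 48
  (1 + 0.0195)^48 = 2.52689412
  final_amount = 5225.95 * 2.52689412 = 13205.422346 -> 13205.42
  interest_earned = 13205.42 - 5225.95 = 7979.47
  -> final_amount = 13205.42
Step 2: clamp_value(value=13205.42, minimum=5225.95, maximum=10451.9)
  result = max(5225.95, min(10451.9, 13205.42)) = max(5225.95, 10451.9) = 10451.9
  was_clamped = (10451.9 != 13205.42) = true
  -> result = 10451.9
10451.9


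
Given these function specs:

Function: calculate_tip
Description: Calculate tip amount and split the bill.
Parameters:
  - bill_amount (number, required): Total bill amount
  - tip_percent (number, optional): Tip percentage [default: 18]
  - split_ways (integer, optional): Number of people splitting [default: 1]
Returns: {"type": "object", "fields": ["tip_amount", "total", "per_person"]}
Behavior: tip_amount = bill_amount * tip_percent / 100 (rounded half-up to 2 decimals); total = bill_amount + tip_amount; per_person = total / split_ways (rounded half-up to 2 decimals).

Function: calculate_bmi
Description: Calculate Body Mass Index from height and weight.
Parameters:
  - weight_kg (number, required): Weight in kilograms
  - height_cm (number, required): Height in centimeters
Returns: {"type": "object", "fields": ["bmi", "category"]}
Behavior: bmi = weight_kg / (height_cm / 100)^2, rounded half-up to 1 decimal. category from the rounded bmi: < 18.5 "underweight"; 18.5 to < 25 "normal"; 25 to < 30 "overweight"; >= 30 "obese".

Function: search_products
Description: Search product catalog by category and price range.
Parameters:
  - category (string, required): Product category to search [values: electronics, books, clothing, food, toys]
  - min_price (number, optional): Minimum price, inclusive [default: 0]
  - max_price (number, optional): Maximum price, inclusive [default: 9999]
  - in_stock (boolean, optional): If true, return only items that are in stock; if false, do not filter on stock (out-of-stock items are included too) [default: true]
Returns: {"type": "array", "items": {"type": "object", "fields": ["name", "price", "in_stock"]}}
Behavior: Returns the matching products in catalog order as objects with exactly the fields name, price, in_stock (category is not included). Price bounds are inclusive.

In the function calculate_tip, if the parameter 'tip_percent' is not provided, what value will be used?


The calculate_tip spec declares:
  - tip_percent (number, optional): Tip percentage [default: 18]
Default:
18
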